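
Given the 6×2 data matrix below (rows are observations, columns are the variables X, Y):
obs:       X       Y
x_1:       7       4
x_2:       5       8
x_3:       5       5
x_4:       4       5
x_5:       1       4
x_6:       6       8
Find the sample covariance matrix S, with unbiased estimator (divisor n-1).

Step 1 — column means:
  mean(X) = (7 + 5 + 5 + 4 + 1 + 6) / 6 = 28/6 = 4.6667
  mean(Y) = (4 + 8 + 5 + 5 + 4 + 8) / 6 = 34/6 = 5.6667

Step 2 — sample covariance S[i,j] = (1/(n-1)) · Σ_k (x_{k,i} - mean_i) · (x_{k,j} - mean_j), with n-1 = 5.
  S[X,X] = ((2.3333)·(2.3333) + (0.3333)·(0.3333) + (0.3333)·(0.3333) + (-0.6667)·(-0.6667) + (-3.6667)·(-3.6667) + (1.3333)·(1.3333)) / 5 = 21.3333/5 = 4.2667
  S[X,Y] = ((2.3333)·(-1.6667) + (0.3333)·(2.3333) + (0.3333)·(-0.6667) + (-0.6667)·(-0.6667) + (-3.6667)·(-1.6667) + (1.3333)·(2.3333)) / 5 = 6.3333/5 = 1.2667
  S[Y,Y] = ((-1.6667)·(-1.6667) + (2.3333)·(2.3333) + (-0.6667)·(-0.6667) + (-0.6667)·(-0.6667) + (-1.6667)·(-1.6667) + (2.3333)·(2.3333)) / 5 = 17.3333/5 = 3.4667

S is symmetric (S[j,i] = S[i,j]). Assembling:

S = [[4.2667, 1.2667],
 [1.2667, 3.4667]]


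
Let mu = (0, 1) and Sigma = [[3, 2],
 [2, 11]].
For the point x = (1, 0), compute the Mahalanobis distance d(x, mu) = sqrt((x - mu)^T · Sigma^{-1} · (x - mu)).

Step 1 — centre the observation: (x - mu) = (1, -1).

Step 2 — invert Sigma. det(Sigma) = 3·11 - (2)² = 29.
  Sigma^{-1} = (1/det) · [[d, -b], [-b, a]] = [[0.3793, -0.069],
 [-0.069, 0.1034]].

Step 3 — form the quadratic (x - mu)^T · Sigma^{-1} · (x - mu):
  Sigma^{-1} · (x - mu) = (0.4483, -0.1724).
  (x - mu)^T · [Sigma^{-1} · (x - mu)] = (1)·(0.4483) + (-1)·(-0.1724) = 0.6207.

Step 4 — take square root: d = √(0.6207) ≈ 0.7878.

d(x, mu) = √(0.6207) ≈ 0.7878


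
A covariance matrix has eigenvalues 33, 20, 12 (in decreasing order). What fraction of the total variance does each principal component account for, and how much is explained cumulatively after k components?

Step 1 — total variance = trace(Sigma) = Σ λ_i = 33 + 20 + 12 = 65.

Step 2 — fraction explained by component i = λ_i / Σ λ:
  PC1: 33/65 = 0.5077
  PC2: 20/65 = 0.3077
  PC3: 12/65 = 0.1846

Step 3 — cumulative fraction after k components = (λ_1 + ... + λ_k) / Σ λ:
  k = 1: 33/65 = 0.5077
  k = 2: (33 + 20)/65 = 53/65 = 0.8154
  k = 3: (33 + 20 + 12)/65 = 65/65 = 1

Summary (fraction, with percent):

explained: PC1 0.5077 (50.77%), PC2 0.3077 (30.77%), PC3 0.1846 (18.46%);  cumulative: 0.5077, 0.8154, 1


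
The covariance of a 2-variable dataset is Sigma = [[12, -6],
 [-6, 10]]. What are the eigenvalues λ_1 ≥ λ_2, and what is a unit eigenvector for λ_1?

Step 1 — characteristic polynomial of 2×2 Sigma:
  det(Sigma - λI) = λ² - trace · λ + det = 0.
  trace = 12 + 10 = 22, det = 12·10 - (-6)² = 84.
Step 2 — discriminant:
  Δ = trace² - 4·det = 484 - 336 = 148.
Step 3 — eigenvalues:
  λ = (trace ± √Δ)/2 = (22 ± 12.1655)/2,
  λ_1 = 17.0828,  λ_2 = 4.9172.

Step 4 — unit eigenvector for λ_1: solve (Sigma - λ_1 I)v = 0. First row:
  (12 - 17.0828)·v_x + (-6)·v_y = 0, i.e. (-5.0828)·v_x + (-6)·v_y = 0,
  so v ∝ (b, λ_1 - a) = (-6, 5.0828); multiply by -1 so the first entry is positive: u = (6, -5.0828).
  ||u|| = √((6)² + (-5.0828)²) = √(61.8345) ≈ 7.8635,
  v_1 = u/||u|| ≈ (0.763, -0.6464) (||v_1|| = 1).

λ_1 = 17.0828,  λ_2 = 4.9172;  v_1 ≈ (0.763, -0.6464)


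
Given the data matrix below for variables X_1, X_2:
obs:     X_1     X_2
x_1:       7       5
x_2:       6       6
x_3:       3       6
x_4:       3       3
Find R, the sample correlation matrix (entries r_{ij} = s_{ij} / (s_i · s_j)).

Step 1 — column means:
  mean(X_1) = (7 + 6 + 3 + 3) / 4 = 19/4 = 4.75
  mean(X_2) = (5 + 6 + 6 + 3) / 4 = 20/4 = 5

Step 2 — sample variances and covariances s[i,j] = (1/(n-1)) · Σ_k (x_{k,i} - mean_i) · (x_{k,j} - mean_j), with n-1 = 3:
  s[X_1,X_1] = ((2.25)·(2.25) + (1.25)·(1.25) + (-1.75)·(-1.75) + (-1.75)·(-1.75)) / 3 = 12.75/3 = 4.25
  s[X_1,X_2] = ((2.25)·(0) + (1.25)·(1) + (-1.75)·(1) + (-1.75)·(-2)) / 3 = 3/3 = 1
  s[X_2,X_2] = ((0)·(0) + (1)·(1) + (1)·(1) + (-2)·(-2)) / 3 = 6/3 = 2
  Sample standard deviations s_i = √(s[i,i]):
  s(X_1) = √(4.25) = 2.0616
  s(X_2) = √(2) = 1.4142

Step 3 — r_{ij} = s_{ij} / (s_i · s_j):
  r[X_1,X_1] = 1 (diagonal).
  r[X_1,X_2] = 1 / (2.0616 · 1.4142) = 1 / 2.9155 = 0.343
  r[X_2,X_2] = 1 (diagonal).

R is symmetric with unit diagonal. Assembling:

R = [[1, 0.343],
 [0.343, 1]]


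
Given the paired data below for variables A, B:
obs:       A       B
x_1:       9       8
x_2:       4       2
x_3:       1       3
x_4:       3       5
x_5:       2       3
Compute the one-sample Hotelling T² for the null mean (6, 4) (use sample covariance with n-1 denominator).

Step 1 — sample mean vector:
  mean(A) = (9 + 4 + 1 + 3 + 2) / 5 = 19/5 = 3.8
  mean(B) = (8 + 2 + 3 + 5 + 3) / 5 = 21/5 = 4.2
  x̄ = (3.8, 4.2),  deviation x̄ - mu_0 = (3.8, 4.2) - (6, 4) = (-2.2, 0.2).

Step 2 — sample covariance matrix, S[i,j] = (1/(n-1)) · Σ_k (x_{k,i} - mean_i) · (x_{k,j} - mean_j), divisor n-1 = 4:
  S[A,A] = ((5.2)·(5.2) + (0.2)·(0.2) + (-2.8)·(-2.8) + (-0.8)·(-0.8) + (-1.8)·(-1.8)) / 4 = 38.8/4 = 9.7
  S[A,B] = ((5.2)·(3.8) + (0.2)·(-2.2) + (-2.8)·(-1.2) + (-0.8)·(0.8) + (-1.8)·(-1.2)) / 4 = 24.2/4 = 6.05
  S[B,B] = ((3.8)·(3.8) + (-2.2)·(-2.2) + (-1.2)·(-1.2) + (0.8)·(0.8) + (-1.2)·(-1.2)) / 4 = 22.8/4 = 5.7
  S = [[9.7, 6.05],
 [6.05, 5.7]].

Step 3 — invert S. det(S) = 9.7·5.7 - (6.05)² = 18.6875.
  S^{-1} = (1/det) · [[d, -b], [-b, a]] = [[0.305, -0.3237],
 [-0.3237, 0.5191]].

Step 4 — quadratic form (x̄ - mu_0)^T · S^{-1} · (x̄ - mu_0):
  S^{-1} · (x̄ - mu_0) = (-0.7358, 0.8161),
  (x̄ - mu_0)^T · [...] = (-2.2)·(-0.7358) + (0.2)·(0.8161) = 1.7819.

Step 5 — scale by n: T² = 5 · 1.7819 = 8.9097.

T² ≈ 8.9097


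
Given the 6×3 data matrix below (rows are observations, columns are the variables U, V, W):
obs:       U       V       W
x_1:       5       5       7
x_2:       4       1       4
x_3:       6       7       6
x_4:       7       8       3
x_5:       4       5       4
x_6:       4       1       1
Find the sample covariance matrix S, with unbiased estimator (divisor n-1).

Step 1 — column means:
  mean(U) = (5 + 4 + 6 + 7 + 4 + 4) / 6 = 30/6 = 5
  mean(V) = (5 + 1 + 7 + 8 + 5 + 1) / 6 = 27/6 = 4.5
  mean(W) = (7 + 4 + 6 + 3 + 4 + 1) / 6 = 25/6 = 4.1667

Step 2 — sample covariance S[i,j] = (1/(n-1)) · Σ_k (x_{k,i} - mean_i) · (x_{k,j} - mean_j), with n-1 = 5.
  S[U,U] = ((0)·(0) + (-1)·(-1) + (1)·(1) + (2)·(2) + (-1)·(-1) + (-1)·(-1)) / 5 = 8/5 = 1.6
  S[U,V] = ((0)·(0.5) + (-1)·(-3.5) + (1)·(2.5) + (2)·(3.5) + (-1)·(0.5) + (-1)·(-3.5)) / 5 = 16/5 = 3.2
  S[U,W] = ((0)·(2.8333) + (-1)·(-0.1667) + (1)·(1.8333) + (2)·(-1.1667) + (-1)·(-0.1667) + (-1)·(-3.1667)) / 5 = 3/5 = 0.6
  S[V,V] = ((0.5)·(0.5) + (-3.5)·(-3.5) + (2.5)·(2.5) + (3.5)·(3.5) + (0.5)·(0.5) + (-3.5)·(-3.5)) / 5 = 43.5/5 = 8.7
  S[V,W] = ((0.5)·(2.8333) + (-3.5)·(-0.1667) + (2.5)·(1.8333) + (3.5)·(-1.1667) + (0.5)·(-0.1667) + (-3.5)·(-3.1667)) / 5 = 13.5/5 = 2.7
  S[W,W] = ((2.8333)·(2.8333) + (-0.1667)·(-0.1667) + (1.8333)·(1.8333) + (-1.1667)·(-1.1667) + (-0.1667)·(-0.1667) + (-3.1667)·(-3.1667)) / 5 = 22.8333/5 = 4.5667

S is symmetric (S[j,i] = S[i,j]). Assembling:

S = [[1.6, 3.2, 0.6],
 [3.2, 8.7, 2.7],
 [0.6, 2.7, 4.5667]]


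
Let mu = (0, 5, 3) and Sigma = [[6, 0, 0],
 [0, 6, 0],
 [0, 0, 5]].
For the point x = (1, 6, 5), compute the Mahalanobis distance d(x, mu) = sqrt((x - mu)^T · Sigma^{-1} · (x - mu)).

Step 1 — centre the observation: (x - mu) = (1, 1, 2).

Step 2 — invert Sigma (cofactor / det for 3×3, or solve directly):
  Sigma^{-1} = [[0.1667, 0, 0],
 [0, 0.1667, 0],
 [0, 0, 0.2]].

Step 3 — form the quadratic (x - mu)^T · Sigma^{-1} · (x - mu):
  Sigma^{-1} · (x - mu) = (0.1667, 0.1667, 0.4).
  (x - mu)^T · [Sigma^{-1} · (x - mu)] = (1)·(0.1667) + (1)·(0.1667) + (2)·(0.4) = 1.1333.

Step 4 — take square root: d = √(1.1333) ≈ 1.0646.

d(x, mu) = √(1.1333) ≈ 1.0646


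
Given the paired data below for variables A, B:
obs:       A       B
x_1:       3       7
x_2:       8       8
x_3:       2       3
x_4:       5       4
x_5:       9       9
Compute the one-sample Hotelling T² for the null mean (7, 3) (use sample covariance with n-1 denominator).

Step 1 — sample mean vector:
  mean(A) = (3 + 8 + 2 + 5 + 9) / 5 = 27/5 = 5.4
  mean(B) = (7 + 8 + 3 + 4 + 9) / 5 = 31/5 = 6.2
  x̄ = (5.4, 6.2),  deviation x̄ - mu_0 = (5.4, 6.2) - (7, 3) = (-1.6, 3.2).

Step 2 — sample covariance matrix, S[i,j] = (1/(n-1)) · Σ_k (x_{k,i} - mean_i) · (x_{k,j} - mean_j), divisor n-1 = 4:
  S[A,A] = ((-2.4)·(-2.4) + (2.6)·(2.6) + (-3.4)·(-3.4) + (-0.4)·(-0.4) + (3.6)·(3.6)) / 4 = 37.2/4 = 9.3
  S[A,B] = ((-2.4)·(0.8) + (2.6)·(1.8) + (-3.4)·(-3.2) + (-0.4)·(-2.2) + (3.6)·(2.8)) / 4 = 24.6/4 = 6.15
  S[B,B] = ((0.8)·(0.8) + (1.8)·(1.8) + (-3.2)·(-3.2) + (-2.2)·(-2.2) + (2.8)·(2.8)) / 4 = 26.8/4 = 6.7
  S = [[9.3, 6.15],
 [6.15, 6.7]].

Step 3 — invert S. det(S) = 9.3·6.7 - (6.15)² = 24.4875.
  S^{-1} = (1/det) · [[d, -b], [-b, a]] = [[0.2736, -0.2511],
 [-0.2511, 0.3798]].

Step 4 — quadratic form (x̄ - mu_0)^T · S^{-1} · (x̄ - mu_0):
  S^{-1} · (x̄ - mu_0) = (-1.2414, 1.6172),
  (x̄ - mu_0)^T · [...] = (-1.6)·(-1.2414) + (3.2)·(1.6172) = 7.1612.

Step 5 — scale by n: T² = 5 · 7.1612 = 35.806.

T² ≈ 35.806


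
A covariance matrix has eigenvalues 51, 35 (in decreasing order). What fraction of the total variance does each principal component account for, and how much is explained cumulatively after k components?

Step 1 — total variance = trace(Sigma) = Σ λ_i = 51 + 35 = 86.

Step 2 — fraction explained by component i = λ_i / Σ λ:
  PC1: 51/86 = 0.593
  PC2: 35/86 = 0.407

Step 3 — cumulative fraction after k components = (λ_1 + ... + λ_k) / Σ λ:
  k = 1: 51/86 = 0.593
  k = 2: (51 + 35)/86 = 86/86 = 1

Summary (fraction, with percent):

explained: PC1 0.593 (59.3%), PC2 0.407 (40.7%);  cumulative: 0.593, 1


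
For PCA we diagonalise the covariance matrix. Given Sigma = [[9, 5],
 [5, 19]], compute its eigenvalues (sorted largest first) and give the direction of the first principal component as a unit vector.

Step 1 — characteristic polynomial of 2×2 Sigma:
  det(Sigma - λI) = λ² - trace · λ + det = 0.
  trace = 9 + 19 = 28, det = 9·19 - (5)² = 146.
Step 2 — discriminant:
  Δ = trace² - 4·det = 784 - 584 = 200.
Step 3 — eigenvalues:
  λ = (trace ± √Δ)/2 = (28 ± 14.1421)/2,
  λ_1 = 21.0711,  λ_2 = 6.9289.

Step 4 — unit eigenvector for λ_1: solve (Sigma - λ_1 I)v = 0. First row:
  (9 - 21.0711)·v_x + (5)·v_y = 0, i.e. (-12.0711)·v_x + (5)·v_y = 0,
  so v ∝ (b, λ_1 - a) = (5, 12.0711) = u.
  ||u|| = √((5)² + (12.0711)²) = √(170.7107) ≈ 13.0656,
  v_1 = u/||u|| ≈ (0.3827, 0.9239) (||v_1|| = 1).

λ_1 = 21.0711,  λ_2 = 6.9289;  v_1 ≈ (0.3827, 0.9239)


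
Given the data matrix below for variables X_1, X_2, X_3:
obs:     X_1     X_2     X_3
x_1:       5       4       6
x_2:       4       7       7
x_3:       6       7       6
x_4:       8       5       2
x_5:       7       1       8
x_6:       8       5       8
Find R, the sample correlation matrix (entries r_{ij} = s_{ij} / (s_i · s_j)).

Step 1 — column means:
  mean(X_1) = (5 + 4 + 6 + 8 + 7 + 8) / 6 = 38/6 = 6.3333
  mean(X_2) = (4 + 7 + 7 + 5 + 1 + 5) / 6 = 29/6 = 4.8333
  mean(X_3) = (6 + 7 + 6 + 2 + 8 + 8) / 6 = 37/6 = 6.1667

Step 2 — sample variances and covariances s[i,j] = (1/(n-1)) · Σ_k (x_{k,i} - mean_i) · (x_{k,j} - mean_j), with n-1 = 5:
  s[X_1,X_1] = ((-1.3333)·(-1.3333) + (-2.3333)·(-2.3333) + (-0.3333)·(-0.3333) + (1.6667)·(1.6667) + (0.6667)·(0.6667) + (1.6667)·(1.6667)) / 5 = 13.3333/5 = 2.6667
  s[X_1,X_2] = ((-1.3333)·(-0.8333) + (-2.3333)·(2.1667) + (-0.3333)·(2.1667) + (1.6667)·(0.1667) + (0.6667)·(-3.8333) + (1.6667)·(0.1667)) / 5 = -6.6667/5 = -1.3333
  s[X_1,X_3] = ((-1.3333)·(-0.1667) + (-2.3333)·(0.8333) + (-0.3333)·(-0.1667) + (1.6667)·(-4.1667) + (0.6667)·(1.8333) + (1.6667)·(1.8333)) / 5 = -4.3333/5 = -0.8667
  s[X_2,X_2] = ((-0.8333)·(-0.8333) + (2.1667)·(2.1667) + (2.1667)·(2.1667) + (0.1667)·(0.1667) + (-3.8333)·(-3.8333) + (0.1667)·(0.1667)) / 5 = 24.8333/5 = 4.9667
  s[X_2,X_3] = ((-0.8333)·(-0.1667) + (2.1667)·(0.8333) + (2.1667)·(-0.1667) + (0.1667)·(-4.1667) + (-3.8333)·(1.8333) + (0.1667)·(1.8333)) / 5 = -5.8333/5 = -1.1667
  s[X_3,X_3] = ((-0.1667)·(-0.1667) + (0.8333)·(0.8333) + (-0.1667)·(-0.1667) + (-4.1667)·(-4.1667) + (1.8333)·(1.8333) + (1.8333)·(1.8333)) / 5 = 24.8333/5 = 4.9667
  Sample standard deviations s_i = √(s[i,i]):
  s(X_1) = √(2.6667) = 1.633
  s(X_2) = √(4.9667) = 2.2286
  s(X_3) = √(4.9667) = 2.2286

Step 3 — r_{ij} = s_{ij} / (s_i · s_j):
  r[X_1,X_1] = 1 (diagonal).
  r[X_1,X_2] = -1.3333 / (1.633 · 2.2286) = -1.3333 / 3.6393 = -0.3664
  r[X_1,X_3] = -0.8667 / (1.633 · 2.2286) = -0.8667 / 3.6393 = -0.2381
  r[X_2,X_2] = 1 (diagonal).
  r[X_2,X_3] = -1.1667 / (2.2286 · 2.2286) = -1.1667 / 4.9667 = -0.2349
  r[X_3,X_3] = 1 (diagonal).

R is symmetric with unit diagonal. Assembling:

R = [[1, -0.3664, -0.2381],
 [-0.3664, 1, -0.2349],
 [-0.2381, -0.2349, 1]]


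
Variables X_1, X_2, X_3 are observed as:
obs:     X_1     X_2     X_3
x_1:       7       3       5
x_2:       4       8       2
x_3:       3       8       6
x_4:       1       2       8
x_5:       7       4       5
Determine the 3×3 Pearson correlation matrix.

Step 1 — column means:
  mean(X_1) = (7 + 4 + 3 + 1 + 7) / 5 = 22/5 = 4.4
  mean(X_2) = (3 + 8 + 8 + 2 + 4) / 5 = 25/5 = 5
  mean(X_3) = (5 + 2 + 6 + 8 + 5) / 5 = 26/5 = 5.2

Step 2 — sample variances and covariances s[i,j] = (1/(n-1)) · Σ_k (x_{k,i} - mean_i) · (x_{k,j} - mean_j), with n-1 = 4:
  s[X_1,X_1] = ((2.6)·(2.6) + (-0.4)·(-0.4) + (-1.4)·(-1.4) + (-3.4)·(-3.4) + (2.6)·(2.6)) / 4 = 27.2/4 = 6.8
  s[X_1,X_2] = ((2.6)·(-2) + (-0.4)·(3) + (-1.4)·(3) + (-3.4)·(-3) + (2.6)·(-1)) / 4 = -3/4 = -0.75
  s[X_1,X_3] = ((2.6)·(-0.2) + (-0.4)·(-3.2) + (-1.4)·(0.8) + (-3.4)·(2.8) + (2.6)·(-0.2)) / 4 = -10.4/4 = -2.6
  s[X_2,X_2] = ((-2)·(-2) + (3)·(3) + (3)·(3) + (-3)·(-3) + (-1)·(-1)) / 4 = 32/4 = 8
  s[X_2,X_3] = ((-2)·(-0.2) + (3)·(-3.2) + (3)·(0.8) + (-3)·(2.8) + (-1)·(-0.2)) / 4 = -15/4 = -3.75
  s[X_3,X_3] = ((-0.2)·(-0.2) + (-3.2)·(-3.2) + (0.8)·(0.8) + (2.8)·(2.8) + (-0.2)·(-0.2)) / 4 = 18.8/4 = 4.7
  Sample standard deviations s_i = √(s[i,i]):
  s(X_1) = √(6.8) = 2.6077
  s(X_2) = √(8) = 2.8284
  s(X_3) = √(4.7) = 2.1679

Step 3 — r_{ij} = s_{ij} / (s_i · s_j):
  r[X_1,X_1] = 1 (diagonal).
  r[X_1,X_2] = -0.75 / (2.6077 · 2.8284) = -0.75 / 7.3756 = -0.1017
  r[X_1,X_3] = -2.6 / (2.6077 · 2.1679) = -2.6 / 5.6533 = -0.4599
  r[X_2,X_2] = 1 (diagonal).
  r[X_2,X_3] = -3.75 / (2.8284 · 2.1679) = -3.75 / 6.1319 = -0.6116
  r[X_3,X_3] = 1 (diagonal).

R is symmetric with unit diagonal. Assembling:

R = [[1, -0.1017, -0.4599],
 [-0.1017, 1, -0.6116],
 [-0.4599, -0.6116, 1]]


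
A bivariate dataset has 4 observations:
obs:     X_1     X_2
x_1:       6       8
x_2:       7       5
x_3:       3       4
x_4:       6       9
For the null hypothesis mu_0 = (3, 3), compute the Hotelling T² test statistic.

Step 1 — sample mean vector:
  mean(X_1) = (6 + 7 + 3 + 6) / 4 = 22/4 = 5.5
  mean(X_2) = (8 + 5 + 4 + 9) / 4 = 26/4 = 6.5
  x̄ = (5.5, 6.5),  deviation x̄ - mu_0 = (5.5, 6.5) - (3, 3) = (2.5, 3.5).

Step 2 — sample covariance matrix, S[i,j] = (1/(n-1)) · Σ_k (x_{k,i} - mean_i) · (x_{k,j} - mean_j), divisor n-1 = 3:
  S[X_1,X_1] = ((0.5)·(0.5) + (1.5)·(1.5) + (-2.5)·(-2.5) + (0.5)·(0.5)) / 3 = 9/3 = 3
  S[X_1,X_2] = ((0.5)·(1.5) + (1.5)·(-1.5) + (-2.5)·(-2.5) + (0.5)·(2.5)) / 3 = 6/3 = 2
  S[X_2,X_2] = ((1.5)·(1.5) + (-1.5)·(-1.5) + (-2.5)·(-2.5) + (2.5)·(2.5)) / 3 = 17/3 = 5.6667
  S = [[3, 2],
 [2, 5.6667]].

Step 3 — invert S. det(S) = 3·5.6667 - (2)² = 13.
  S^{-1} = (1/det) · [[d, -b], [-b, a]] = [[0.4359, -0.1538],
 [-0.1538, 0.2308]].

Step 4 — quadratic form (x̄ - mu_0)^T · S^{-1} · (x̄ - mu_0):
  S^{-1} · (x̄ - mu_0) = (0.5513, 0.4231),
  (x̄ - mu_0)^T · [...] = (2.5)·(0.5513) + (3.5)·(0.4231) = 2.859.

Step 5 — scale by n: T² = 4 · 2.859 = 11.4359.

T² ≈ 11.4359


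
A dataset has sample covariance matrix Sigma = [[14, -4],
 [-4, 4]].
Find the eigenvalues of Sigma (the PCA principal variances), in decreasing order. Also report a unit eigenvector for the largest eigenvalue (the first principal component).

Step 1 — characteristic polynomial of 2×2 Sigma:
  det(Sigma - λI) = λ² - trace · λ + det = 0.
  trace = 14 + 4 = 18, det = 14·4 - (-4)² = 40.
Step 2 — discriminant:
  Δ = trace² - 4·det = 324 - 160 = 164.
Step 3 — eigenvalues:
  λ = (trace ± √Δ)/2 = (18 ± 12.8062)/2,
  λ_1 = 15.4031,  λ_2 = 2.5969.

Step 4 — unit eigenvector for λ_1: solve (Sigma - λ_1 I)v = 0. First row:
  (14 - 15.4031)·v_x + (-4)·v_y = 0, i.e. (-1.4031)·v_x + (-4)·v_y = 0,
  so v ∝ (b, λ_1 - a) = (-4, 1.4031); multiply by -1 so the first entry is positive: u = (4, -1.4031).
  ||u|| = √((4)² + (-1.4031)²) = √(17.9688) ≈ 4.239,
  v_1 = u/||u|| ≈ (0.9436, -0.331) (||v_1|| = 1).

λ_1 = 15.4031,  λ_2 = 2.5969;  v_1 ≈ (0.9436, -0.331)


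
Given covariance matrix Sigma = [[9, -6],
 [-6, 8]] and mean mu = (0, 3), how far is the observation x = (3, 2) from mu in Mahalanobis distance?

Step 1 — centre the observation: (x - mu) = (3, -1).

Step 2 — invert Sigma. det(Sigma) = 9·8 - (-6)² = 36.
  Sigma^{-1} = (1/det) · [[d, -b], [-b, a]] = [[0.2222, 0.1667],
 [0.1667, 0.25]].

Step 3 — form the quadratic (x - mu)^T · Sigma^{-1} · (x - mu):
  Sigma^{-1} · (x - mu) = (0.5, 0.25).
  (x - mu)^T · [Sigma^{-1} · (x - mu)] = (3)·(0.5) + (-1)·(0.25) = 1.25.

Step 4 — take square root: d = √(1.25) ≈ 1.118.

d(x, mu) = √(1.25) ≈ 1.118


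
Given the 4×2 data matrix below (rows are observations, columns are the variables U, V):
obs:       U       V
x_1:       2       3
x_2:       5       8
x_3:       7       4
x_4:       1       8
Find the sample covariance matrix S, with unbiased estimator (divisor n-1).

Step 1 — column means:
  mean(U) = (2 + 5 + 7 + 1) / 4 = 15/4 = 3.75
  mean(V) = (3 + 8 + 4 + 8) / 4 = 23/4 = 5.75

Step 2 — sample covariance S[i,j] = (1/(n-1)) · Σ_k (x_{k,i} - mean_i) · (x_{k,j} - mean_j), with n-1 = 3.
  S[U,U] = ((-1.75)·(-1.75) + (1.25)·(1.25) + (3.25)·(3.25) + (-2.75)·(-2.75)) / 3 = 22.75/3 = 7.5833
  S[U,V] = ((-1.75)·(-2.75) + (1.25)·(2.25) + (3.25)·(-1.75) + (-2.75)·(2.25)) / 3 = -4.25/3 = -1.4167
  S[V,V] = ((-2.75)·(-2.75) + (2.25)·(2.25) + (-1.75)·(-1.75) + (2.25)·(2.25)) / 3 = 20.75/3 = 6.9167

S is symmetric (S[j,i] = S[i,j]). Assembling:

S = [[7.5833, -1.4167],
 [-1.4167, 6.9167]]


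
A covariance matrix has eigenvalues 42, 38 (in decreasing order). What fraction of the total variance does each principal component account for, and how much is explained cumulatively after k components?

Step 1 — total variance = trace(Sigma) = Σ λ_i = 42 + 38 = 80.

Step 2 — fraction explained by component i = λ_i / Σ λ:
  PC1: 42/80 = 0.525
  PC2: 38/80 = 0.475

Step 3 — cumulative fraction after k components = (λ_1 + ... + λ_k) / Σ λ:
  k = 1: 42/80 = 0.525
  k = 2: (42 + 38)/80 = 80/80 = 1

Summary (fraction, with percent):

explained: PC1 0.525 (52.5%), PC2 0.475 (47.5%);  cumulative: 0.525, 1


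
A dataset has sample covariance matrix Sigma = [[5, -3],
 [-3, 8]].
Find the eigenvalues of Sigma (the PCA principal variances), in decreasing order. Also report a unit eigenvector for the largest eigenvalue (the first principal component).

Step 1 — characteristic polynomial of 2×2 Sigma:
  det(Sigma - λI) = λ² - trace · λ + det = 0.
  trace = 5 + 8 = 13, det = 5·8 - (-3)² = 31.
Step 2 — discriminant:
  Δ = trace² - 4·det = 169 - 124 = 45.
Step 3 — eigenvalues:
  λ = (trace ± √Δ)/2 = (13 ± 6.7082)/2,
  λ_1 = 9.8541,  λ_2 = 3.1459.

Step 4 — unit eigenvector for λ_1: solve (Sigma - λ_1 I)v = 0. First row:
  (5 - 9.8541)·v_x + (-3)·v_y = 0, i.e. (-4.8541)·v_x + (-3)·v_y = 0,
  so v ∝ (b, λ_1 - a) = (-3, 4.8541); multiply by -1 so the first entry is positive: u = (3, -4.8541).
  ||u|| = √((3)² + (-4.8541)²) = √(32.5623) ≈ 5.7063,
  v_1 = u/||u|| ≈ (0.5257, -0.8507) (||v_1|| = 1).

λ_1 = 9.8541,  λ_2 = 3.1459;  v_1 ≈ (0.5257, -0.8507)


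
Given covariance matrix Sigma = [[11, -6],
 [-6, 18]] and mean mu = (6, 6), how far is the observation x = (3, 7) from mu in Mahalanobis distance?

Step 1 — centre the observation: (x - mu) = (-3, 1).

Step 2 — invert Sigma. det(Sigma) = 11·18 - (-6)² = 162.
  Sigma^{-1} = (1/det) · [[d, -b], [-b, a]] = [[0.1111, 0.037],
 [0.037, 0.0679]].

Step 3 — form the quadratic (x - mu)^T · Sigma^{-1} · (x - mu):
  Sigma^{-1} · (x - mu) = (-0.2963, -0.0432).
  (x - mu)^T · [Sigma^{-1} · (x - mu)] = (-3)·(-0.2963) + (1)·(-0.0432) = 0.8457.

Step 4 — take square root: d = √(0.8457) ≈ 0.9196.

d(x, mu) = √(0.8457) ≈ 0.9196


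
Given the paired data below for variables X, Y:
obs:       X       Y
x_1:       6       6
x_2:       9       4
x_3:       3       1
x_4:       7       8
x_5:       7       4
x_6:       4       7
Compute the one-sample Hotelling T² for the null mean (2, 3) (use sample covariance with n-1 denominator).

Step 1 — sample mean vector:
  mean(X) = (6 + 9 + 3 + 7 + 7 + 4) / 6 = 36/6 = 6
  mean(Y) = (6 + 4 + 1 + 8 + 4 + 7) / 6 = 30/6 = 5
  x̄ = (6, 5),  deviation x̄ - mu_0 = (6, 5) - (2, 3) = (4, 2).

Step 2 — sample covariance matrix, S[i,j] = (1/(n-1)) · Σ_k (x_{k,i} - mean_i) · (x_{k,j} - mean_j), divisor n-1 = 5:
  S[X,X] = ((0)·(0) + (3)·(3) + (-3)·(-3) + (1)·(1) + (1)·(1) + (-2)·(-2)) / 5 = 24/5 = 4.8
  S[X,Y] = ((0)·(1) + (3)·(-1) + (-3)·(-4) + (1)·(3) + (1)·(-1) + (-2)·(2)) / 5 = 7/5 = 1.4
  S[Y,Y] = ((1)·(1) + (-1)·(-1) + (-4)·(-4) + (3)·(3) + (-1)·(-1) + (2)·(2)) / 5 = 32/5 = 6.4
  S = [[4.8, 1.4],
 [1.4, 6.4]].

Step 3 — invert S. det(S) = 4.8·6.4 - (1.4)² = 28.76.
  S^{-1} = (1/det) · [[d, -b], [-b, a]] = [[0.2225, -0.0487],
 [-0.0487, 0.1669]].

Step 4 — quadratic form (x̄ - mu_0)^T · S^{-1} · (x̄ - mu_0):
  S^{-1} · (x̄ - mu_0) = (0.7928, 0.1391),
  (x̄ - mu_0)^T · [...] = (4)·(0.7928) + (2)·(0.1391) = 3.4492.

Step 5 — scale by n: T² = 6 · 3.4492 = 20.6954.

T² ≈ 20.6954


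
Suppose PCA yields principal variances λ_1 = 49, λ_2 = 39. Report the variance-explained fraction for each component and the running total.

Step 1 — total variance = trace(Sigma) = Σ λ_i = 49 + 39 = 88.

Step 2 — fraction explained by component i = λ_i / Σ λ:
  PC1: 49/88 = 0.5568
  PC2: 39/88 = 0.4432

Step 3 — cumulative fraction after k components = (λ_1 + ... + λ_k) / Σ λ:
  k = 1: 49/88 = 0.5568
  k = 2: (49 + 39)/88 = 88/88 = 1

Summary (fraction, with percent):

explained: PC1 0.5568 (55.68%), PC2 0.4432 (44.32%);  cumulative: 0.5568, 1


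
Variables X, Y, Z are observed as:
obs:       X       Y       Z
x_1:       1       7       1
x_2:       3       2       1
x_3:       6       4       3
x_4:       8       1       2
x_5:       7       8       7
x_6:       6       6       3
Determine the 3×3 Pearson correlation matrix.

Step 1 — column means:
  mean(X) = (1 + 3 + 6 + 8 + 7 + 6) / 6 = 31/6 = 5.1667
  mean(Y) = (7 + 2 + 4 + 1 + 8 + 6) / 6 = 28/6 = 4.6667
  mean(Z) = (1 + 1 + 3 + 2 + 7 + 3) / 6 = 17/6 = 2.8333

Step 2 — sample variances and covariances s[i,j] = (1/(n-1)) · Σ_k (x_{k,i} - mean_i) · (x_{k,j} - mean_j), with n-1 = 5:
  s[X,X] = ((-4.1667)·(-4.1667) + (-2.1667)·(-2.1667) + (0.8333)·(0.8333) + (2.8333)·(2.8333) + (1.8333)·(1.8333) + (0.8333)·(0.8333)) / 5 = 34.8333/5 = 6.9667
  s[X,Y] = ((-4.1667)·(2.3333) + (-2.1667)·(-2.6667) + (0.8333)·(-0.6667) + (2.8333)·(-3.6667) + (1.8333)·(3.3333) + (0.8333)·(1.3333)) / 5 = -7.6667/5 = -1.5333
  s[X,Z] = ((-4.1667)·(-1.8333) + (-2.1667)·(-1.8333) + (0.8333)·(0.1667) + (2.8333)·(-0.8333) + (1.8333)·(4.1667) + (0.8333)·(0.1667)) / 5 = 17.1667/5 = 3.4333
  s[Y,Y] = ((2.3333)·(2.3333) + (-2.6667)·(-2.6667) + (-0.6667)·(-0.6667) + (-3.6667)·(-3.6667) + (3.3333)·(3.3333) + (1.3333)·(1.3333)) / 5 = 39.3333/5 = 7.8667
  s[Y,Z] = ((2.3333)·(-1.8333) + (-2.6667)·(-1.8333) + (-0.6667)·(0.1667) + (-3.6667)·(-0.8333) + (3.3333)·(4.1667) + (1.3333)·(0.1667)) / 5 = 17.6667/5 = 3.5333
  s[Z,Z] = ((-1.8333)·(-1.8333) + (-1.8333)·(-1.8333) + (0.1667)·(0.1667) + (-0.8333)·(-0.8333) + (4.1667)·(4.1667) + (0.1667)·(0.1667)) / 5 = 24.8333/5 = 4.9667
  Sample standard deviations s_i = √(s[i,i]):
  s(X) = √(6.9667) = 2.6394
  s(Y) = √(7.8667) = 2.8048
  s(Z) = √(4.9667) = 2.2286

Step 3 — r_{ij} = s_{ij} / (s_i · s_j):
  r[X,X] = 1 (diagonal).
  r[X,Y] = -1.5333 / (2.6394 · 2.8048) = -1.5333 / 7.403 = -0.2071
  r[X,Z] = 3.4333 / (2.6394 · 2.2286) = 3.4333 / 5.8823 = 0.5837
  r[Y,Y] = 1 (diagonal).
  r[Y,Z] = 3.5333 / (2.8048 · 2.2286) = 3.5333 / 6.2507 = 0.5653
  r[Z,Z] = 1 (diagonal).

R is symmetric with unit diagonal. Assembling:

R = [[1, -0.2071, 0.5837],
 [-0.2071, 1, 0.5653],
 [0.5837, 0.5653, 1]]


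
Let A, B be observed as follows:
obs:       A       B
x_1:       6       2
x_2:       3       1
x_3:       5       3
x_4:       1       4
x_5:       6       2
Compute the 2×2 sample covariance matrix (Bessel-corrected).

Step 1 — column means:
  mean(A) = (6 + 3 + 5 + 1 + 6) / 5 = 21/5 = 4.2
  mean(B) = (2 + 1 + 3 + 4 + 2) / 5 = 12/5 = 2.4

Step 2 — sample covariance S[i,j] = (1/(n-1)) · Σ_k (x_{k,i} - mean_i) · (x_{k,j} - mean_j), with n-1 = 4.
  S[A,A] = ((1.8)·(1.8) + (-1.2)·(-1.2) + (0.8)·(0.8) + (-3.2)·(-3.2) + (1.8)·(1.8)) / 4 = 18.8/4 = 4.7
  S[A,B] = ((1.8)·(-0.4) + (-1.2)·(-1.4) + (0.8)·(0.6) + (-3.2)·(1.6) + (1.8)·(-0.4)) / 4 = -4.4/4 = -1.1
  S[B,B] = ((-0.4)·(-0.4) + (-1.4)·(-1.4) + (0.6)·(0.6) + (1.6)·(1.6) + (-0.4)·(-0.4)) / 4 = 5.2/4 = 1.3

S is symmetric (S[j,i] = S[i,j]). Assembling:

S = [[4.7, -1.1],
 [-1.1, 1.3]]


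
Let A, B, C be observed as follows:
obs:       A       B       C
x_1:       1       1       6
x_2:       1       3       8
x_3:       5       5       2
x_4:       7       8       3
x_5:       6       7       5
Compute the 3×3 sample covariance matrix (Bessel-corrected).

Step 1 — column means:
  mean(A) = (1 + 1 + 5 + 7 + 6) / 5 = 20/5 = 4
  mean(B) = (1 + 3 + 5 + 8 + 7) / 5 = 24/5 = 4.8
  mean(C) = (6 + 8 + 2 + 3 + 5) / 5 = 24/5 = 4.8

Step 2 — sample covariance S[i,j] = (1/(n-1)) · Σ_k (x_{k,i} - mean_i) · (x_{k,j} - mean_j), with n-1 = 4.
  S[A,A] = ((-3)·(-3) + (-3)·(-3) + (1)·(1) + (3)·(3) + (2)·(2)) / 4 = 32/4 = 8
  S[A,B] = ((-3)·(-3.8) + (-3)·(-1.8) + (1)·(0.2) + (3)·(3.2) + (2)·(2.2)) / 4 = 31/4 = 7.75
  S[A,C] = ((-3)·(1.2) + (-3)·(3.2) + (1)·(-2.8) + (3)·(-1.8) + (2)·(0.2)) / 4 = -21/4 = -5.25
  S[B,B] = ((-3.8)·(-3.8) + (-1.8)·(-1.8) + (0.2)·(0.2) + (3.2)·(3.2) + (2.2)·(2.2)) / 4 = 32.8/4 = 8.2
  S[B,C] = ((-3.8)·(1.2) + (-1.8)·(3.2) + (0.2)·(-2.8) + (3.2)·(-1.8) + (2.2)·(0.2)) / 4 = -16.2/4 = -4.05
  S[C,C] = ((1.2)·(1.2) + (3.2)·(3.2) + (-2.8)·(-2.8) + (-1.8)·(-1.8) + (0.2)·(0.2)) / 4 = 22.8/4 = 5.7

S is symmetric (S[j,i] = S[i,j]). Assembling:

S = [[8, 7.75, -5.25],
 [7.75, 8.2, -4.05],
 [-5.25, -4.05, 5.7]]


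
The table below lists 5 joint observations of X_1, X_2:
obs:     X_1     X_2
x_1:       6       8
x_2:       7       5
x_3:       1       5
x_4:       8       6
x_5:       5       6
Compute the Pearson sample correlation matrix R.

Step 1 — column means:
  mean(X_1) = (6 + 7 + 1 + 8 + 5) / 5 = 27/5 = 5.4
  mean(X_2) = (8 + 5 + 5 + 6 + 6) / 5 = 30/5 = 6

Step 2 — sample variances and covariances s[i,j] = (1/(n-1)) · Σ_k (x_{k,i} - mean_i) · (x_{k,j} - mean_j), with n-1 = 4:
  s[X_1,X_1] = ((0.6)·(0.6) + (1.6)·(1.6) + (-4.4)·(-4.4) + (2.6)·(2.6) + (-0.4)·(-0.4)) / 4 = 29.2/4 = 7.3
  s[X_1,X_2] = ((0.6)·(2) + (1.6)·(-1) + (-4.4)·(-1) + (2.6)·(0) + (-0.4)·(0)) / 4 = 4/4 = 1
  s[X_2,X_2] = ((2)·(2) + (-1)·(-1) + (-1)·(-1) + (0)·(0) + (0)·(0)) / 4 = 6/4 = 1.5
  Sample standard deviations s_i = √(s[i,i]):
  s(X_1) = √(7.3) = 2.7019
  s(X_2) = √(1.5) = 1.2247

Step 3 — r_{ij} = s_{ij} / (s_i · s_j):
  r[X_1,X_1] = 1 (diagonal).
  r[X_1,X_2] = 1 / (2.7019 · 1.2247) = 1 / 3.3091 = 0.3022
  r[X_2,X_2] = 1 (diagonal).

R is symmetric with unit diagonal. Assembling:

R = [[1, 0.3022],
 [0.3022, 1]]


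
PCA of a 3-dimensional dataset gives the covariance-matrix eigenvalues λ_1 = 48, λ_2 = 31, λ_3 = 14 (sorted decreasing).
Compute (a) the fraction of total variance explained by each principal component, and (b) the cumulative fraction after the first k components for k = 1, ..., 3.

Step 1 — total variance = trace(Sigma) = Σ λ_i = 48 + 31 + 14 = 93.

Step 2 — fraction explained by component i = λ_i / Σ λ:
  PC1: 48/93 = 0.5161
  PC2: 31/93 = 0.3333
  PC3: 14/93 = 0.1505

Step 3 — cumulative fraction after k components = (λ_1 + ... + λ_k) / Σ λ:
  k = 1: 48/93 = 0.5161
  k = 2: (48 + 31)/93 = 79/93 = 0.8495
  k = 3: (48 + 31 + 14)/93 = 93/93 = 1

Summary (fraction, with percent):

explained: PC1 0.5161 (51.61%), PC2 0.3333 (33.33%), PC3 0.1505 (15.05%);  cumulative: 0.5161, 0.8495, 1


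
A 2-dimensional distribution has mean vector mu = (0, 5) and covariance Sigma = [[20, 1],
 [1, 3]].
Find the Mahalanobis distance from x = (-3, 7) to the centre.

Step 1 — centre the observation: (x - mu) = (-3, 2).

Step 2 — invert Sigma. det(Sigma) = 20·3 - (1)² = 59.
  Sigma^{-1} = (1/det) · [[d, -b], [-b, a]] = [[0.0508, -0.0169],
 [-0.0169, 0.339]].

Step 3 — form the quadratic (x - mu)^T · Sigma^{-1} · (x - mu):
  Sigma^{-1} · (x - mu) = (-0.1864, 0.7288).
  (x - mu)^T · [Sigma^{-1} · (x - mu)] = (-3)·(-0.1864) + (2)·(0.7288) = 2.0169.

Step 4 — take square root: d = √(2.0169) ≈ 1.4202.

d(x, mu) = √(2.0169) ≈ 1.4202


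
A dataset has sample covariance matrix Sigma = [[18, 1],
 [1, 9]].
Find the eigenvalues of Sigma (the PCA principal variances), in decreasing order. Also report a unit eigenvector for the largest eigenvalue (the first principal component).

Step 1 — characteristic polynomial of 2×2 Sigma:
  det(Sigma - λI) = λ² - trace · λ + det = 0.
  trace = 18 + 9 = 27, det = 18·9 - (1)² = 161.
Step 2 — discriminant:
  Δ = trace² - 4·det = 729 - 644 = 85.
Step 3 — eigenvalues:
  λ = (trace ± √Δ)/2 = (27 ± 9.2195)/2,
  λ_1 = 18.1098,  λ_2 = 8.8902.

Step 4 — unit eigenvector for λ_1: solve (Sigma - λ_1 I)v = 0. First row:
  (18 - 18.1098)·v_x + (1)·v_y = 0, i.e. (-0.1098)·v_x + (1)·v_y = 0,
  so v ∝ (b, λ_1 - a) = (1, 0.1098) = u.
  ||u|| = √((1)² + (0.1098)²) = √(1.012) ≈ 1.006,
  v_1 = u/||u|| ≈ (0.994, 0.1091) (||v_1|| = 1).

λ_1 = 18.1098,  λ_2 = 8.8902;  v_1 ≈ (0.994, 0.1091)


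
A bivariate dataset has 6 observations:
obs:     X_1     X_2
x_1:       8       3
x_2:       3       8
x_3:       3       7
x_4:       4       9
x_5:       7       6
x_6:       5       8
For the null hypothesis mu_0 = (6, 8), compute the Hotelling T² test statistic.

Step 1 — sample mean vector:
  mean(X_1) = (8 + 3 + 3 + 4 + 7 + 5) / 6 = 30/6 = 5
  mean(X_2) = (3 + 8 + 7 + 9 + 6 + 8) / 6 = 41/6 = 6.8333
  x̄ = (5, 6.8333),  deviation x̄ - mu_0 = (5, 6.8333) - (6, 8) = (-1, -1.1667).

Step 2 — sample covariance matrix, S[i,j] = (1/(n-1)) · Σ_k (x_{k,i} - mean_i) · (x_{k,j} - mean_j), divisor n-1 = 5:
  S[X_1,X_1] = ((3)·(3) + (-2)·(-2) + (-2)·(-2) + (-1)·(-1) + (2)·(2) + (0)·(0)) / 5 = 22/5 = 4.4
  S[X_1,X_2] = ((3)·(-3.8333) + (-2)·(1.1667) + (-2)·(0.1667) + (-1)·(2.1667) + (2)·(-0.8333) + (0)·(1.1667)) / 5 = -18/5 = -3.6
  S[X_2,X_2] = ((-3.8333)·(-3.8333) + (1.1667)·(1.1667) + (0.1667)·(0.1667) + (2.1667)·(2.1667) + (-0.8333)·(-0.8333) + (1.1667)·(1.1667)) / 5 = 22.8333/5 = 4.5667
  S = [[4.4, -3.6],
 [-3.6, 4.5667]].

Step 3 — invert S. det(S) = 4.4·4.5667 - (-3.6)² = 7.1333.
  S^{-1} = (1/det) · [[d, -b], [-b, a]] = [[0.6402, 0.5047],
 [0.5047, 0.6168]].

Step 4 — quadratic form (x̄ - mu_0)^T · S^{-1} · (x̄ - mu_0):
  S^{-1} · (x̄ - mu_0) = (-1.229, -1.2243),
  (x̄ - mu_0)^T · [...] = (-1)·(-1.229) + (-1.1667)·(-1.2243) = 2.6573.

Step 5 — scale by n: T² = 6 · 2.6573 = 15.9439.

T² ≈ 15.9439


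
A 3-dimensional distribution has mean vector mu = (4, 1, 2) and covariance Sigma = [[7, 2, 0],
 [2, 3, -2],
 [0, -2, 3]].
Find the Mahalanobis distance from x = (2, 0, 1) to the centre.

Step 1 — centre the observation: (x - mu) = (-2, -1, -1).

Step 2 — invert Sigma (cofactor / det for 3×3, or solve directly):
  Sigma^{-1} = [[0.2174, -0.2609, -0.1739],
 [-0.2609, 0.913, 0.6087],
 [-0.1739, 0.6087, 0.7391]].

Step 3 — form the quadratic (x - mu)^T · Sigma^{-1} · (x - mu):
  Sigma^{-1} · (x - mu) = (0, -1, -1).
  (x - mu)^T · [Sigma^{-1} · (x - mu)] = (-2)·(0) + (-1)·(-1) + (-1)·(-1) = 2.

Step 4 — take square root: d = √(2) ≈ 1.4142.

d(x, mu) = √(2) ≈ 1.4142


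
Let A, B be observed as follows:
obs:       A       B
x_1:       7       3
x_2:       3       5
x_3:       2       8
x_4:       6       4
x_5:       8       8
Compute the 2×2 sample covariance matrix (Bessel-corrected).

Step 1 — column means:
  mean(A) = (7 + 3 + 2 + 6 + 8) / 5 = 26/5 = 5.2
  mean(B) = (3 + 5 + 8 + 4 + 8) / 5 = 28/5 = 5.6

Step 2 — sample covariance S[i,j] = (1/(n-1)) · Σ_k (x_{k,i} - mean_i) · (x_{k,j} - mean_j), with n-1 = 4.
  S[A,A] = ((1.8)·(1.8) + (-2.2)·(-2.2) + (-3.2)·(-3.2) + (0.8)·(0.8) + (2.8)·(2.8)) / 4 = 26.8/4 = 6.7
  S[A,B] = ((1.8)·(-2.6) + (-2.2)·(-0.6) + (-3.2)·(2.4) + (0.8)·(-1.6) + (2.8)·(2.4)) / 4 = -5.6/4 = -1.4
  S[B,B] = ((-2.6)·(-2.6) + (-0.6)·(-0.6) + (2.4)·(2.4) + (-1.6)·(-1.6) + (2.4)·(2.4)) / 4 = 21.2/4 = 5.3

S is symmetric (S[j,i] = S[i,j]). Assembling:

S = [[6.7, -1.4],
 [-1.4, 5.3]]


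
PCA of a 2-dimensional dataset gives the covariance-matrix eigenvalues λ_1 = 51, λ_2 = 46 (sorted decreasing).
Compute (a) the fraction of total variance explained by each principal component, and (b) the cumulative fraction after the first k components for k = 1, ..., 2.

Step 1 — total variance = trace(Sigma) = Σ λ_i = 51 + 46 = 97.

Step 2 — fraction explained by component i = λ_i / Σ λ:
  PC1: 51/97 = 0.5258
  PC2: 46/97 = 0.4742

Step 3 — cumulative fraction after k components = (λ_1 + ... + λ_k) / Σ λ:
  k = 1: 51/97 = 0.5258
  k = 2: (51 + 46)/97 = 97/97 = 1

Summary (fraction, with percent):

explained: PC1 0.5258 (52.58%), PC2 0.4742 (47.42%);  cumulative: 0.5258, 1


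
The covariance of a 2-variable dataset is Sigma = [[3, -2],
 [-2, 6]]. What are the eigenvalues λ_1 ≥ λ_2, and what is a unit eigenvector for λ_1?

Step 1 — characteristic polynomial of 2×2 Sigma:
  det(Sigma - λI) = λ² - trace · λ + det = 0.
  trace = 3 + 6 = 9, det = 3·6 - (-2)² = 14.
Step 2 — discriminant:
  Δ = trace² - 4·det = 81 - 56 = 25.
Step 3 — eigenvalues:
  λ = (trace ± √Δ)/2 = (9 ± 5)/2,
  λ_1 = 7,  λ_2 = 2.

Step 4 — unit eigenvector for λ_1: solve (Sigma - λ_1 I)v = 0. First row:
  (3 - 7)·v_x + (-2)·v_y = 0, i.e. (-4)·v_x + (-2)·v_y = 0,
  so v ∝ (b, λ_1 - a) = (-2, 4); multiply by -1 so the first entry is positive: u = (2, -4).
  ||u|| = √((2)² + (-4)²) = √(20) ≈ 4.4721,
  v_1 = u/||u|| ≈ (0.4472, -0.8944) (||v_1|| = 1).

λ_1 = 7,  λ_2 = 2;  v_1 ≈ (0.4472, -0.8944)


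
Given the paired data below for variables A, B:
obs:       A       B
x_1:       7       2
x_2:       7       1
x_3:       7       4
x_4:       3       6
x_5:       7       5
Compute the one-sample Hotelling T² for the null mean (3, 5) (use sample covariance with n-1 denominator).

Step 1 — sample mean vector:
  mean(A) = (7 + 7 + 7 + 3 + 7) / 5 = 31/5 = 6.2
  mean(B) = (2 + 1 + 4 + 6 + 5) / 5 = 18/5 = 3.6
  x̄ = (6.2, 3.6),  deviation x̄ - mu_0 = (6.2, 3.6) - (3, 5) = (3.2, -1.4).

Step 2 — sample covariance matrix, S[i,j] = (1/(n-1)) · Σ_k (x_{k,i} - mean_i) · (x_{k,j} - mean_j), divisor n-1 = 4:
  S[A,A] = ((0.8)·(0.8) + (0.8)·(0.8) + (0.8)·(0.8) + (-3.2)·(-3.2) + (0.8)·(0.8)) / 4 = 12.8/4 = 3.2
  S[A,B] = ((0.8)·(-1.6) + (0.8)·(-2.6) + (0.8)·(0.4) + (-3.2)·(2.4) + (0.8)·(1.4)) / 4 = -9.6/4 = -2.4
  S[B,B] = ((-1.6)·(-1.6) + (-2.6)·(-2.6) + (0.4)·(0.4) + (2.4)·(2.4) + (1.4)·(1.4)) / 4 = 17.2/4 = 4.3
  S = [[3.2, -2.4],
 [-2.4, 4.3]].

Step 3 — invert S. det(S) = 3.2·4.3 - (-2.4)² = 8.
  S^{-1} = (1/det) · [[d, -b], [-b, a]] = [[0.5375, 0.3],
 [0.3, 0.4]].

Step 4 — quadratic form (x̄ - mu_0)^T · S^{-1} · (x̄ - mu_0):
  S^{-1} · (x̄ - mu_0) = (1.3, 0.4),
  (x̄ - mu_0)^T · [...] = (3.2)·(1.3) + (-1.4)·(0.4) = 3.6.

Step 5 — scale by n: T² = 5 · 3.6 = 18.

T² ≈ 18


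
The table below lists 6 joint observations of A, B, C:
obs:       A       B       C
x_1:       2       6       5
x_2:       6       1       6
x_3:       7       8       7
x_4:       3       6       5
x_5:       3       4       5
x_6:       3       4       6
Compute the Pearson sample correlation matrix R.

Step 1 — column means:
  mean(A) = (2 + 6 + 7 + 3 + 3 + 3) / 6 = 24/6 = 4
  mean(B) = (6 + 1 + 8 + 6 + 4 + 4) / 6 = 29/6 = 4.8333
  mean(C) = (5 + 6 + 7 + 5 + 5 + 6) / 6 = 34/6 = 5.6667

Step 2 — sample variances and covariances s[i,j] = (1/(n-1)) · Σ_k (x_{k,i} - mean_i) · (x_{k,j} - mean_j), with n-1 = 5:
  s[A,A] = ((-2)·(-2) + (2)·(2) + (3)·(3) + (-1)·(-1) + (-1)·(-1) + (-1)·(-1)) / 5 = 20/5 = 4
  s[A,B] = ((-2)·(1.1667) + (2)·(-3.8333) + (3)·(3.1667) + (-1)·(1.1667) + (-1)·(-0.8333) + (-1)·(-0.8333)) / 5 = 0/5 = 0
  s[A,C] = ((-2)·(-0.6667) + (2)·(0.3333) + (3)·(1.3333) + (-1)·(-0.6667) + (-1)·(-0.6667) + (-1)·(0.3333)) / 5 = 7/5 = 1.4
  s[B,B] = ((1.1667)·(1.1667) + (-3.8333)·(-3.8333) + (3.1667)·(3.1667) + (1.1667)·(1.1667) + (-0.8333)·(-0.8333) + (-0.8333)·(-0.8333)) / 5 = 28.8333/5 = 5.7667
  s[B,C] = ((1.1667)·(-0.6667) + (-3.8333)·(0.3333) + (3.1667)·(1.3333) + (1.1667)·(-0.6667) + (-0.8333)·(-0.6667) + (-0.8333)·(0.3333)) / 5 = 1.6667/5 = 0.3333
  s[C,C] = ((-0.6667)·(-0.6667) + (0.3333)·(0.3333) + (1.3333)·(1.3333) + (-0.6667)·(-0.6667) + (-0.6667)·(-0.6667) + (0.3333)·(0.3333)) / 5 = 3.3333/5 = 0.6667
  Sample standard deviations s_i = √(s[i,i]):
  s(A) = √(4) = 2
  s(B) = √(5.7667) = 2.4014
  s(C) = √(0.6667) = 0.8165

Step 3 — r_{ij} = s_{ij} / (s_i · s_j):
  r[A,A] = 1 (diagonal).
  r[A,B] = 0 / (2 · 2.4014) = 0 / 4.8028 = 0
  r[A,C] = 1.4 / (2 · 0.8165) = 1.4 / 1.633 = 0.8573
  r[B,B] = 1 (diagonal).
  r[B,C] = 0.3333 / (2.4014 · 0.8165) = 0.3333 / 1.9607 = 0.17
  r[C,C] = 1 (diagonal).

R is symmetric with unit diagonal. Assembling:

R = [[1, 0, 0.8573],
 [0, 1, 0.17],
 [0.8573, 0.17, 1]]


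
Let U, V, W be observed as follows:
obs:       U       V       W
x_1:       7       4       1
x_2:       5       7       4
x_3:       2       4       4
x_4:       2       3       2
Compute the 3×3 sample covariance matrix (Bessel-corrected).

Step 1 — column means:
  mean(U) = (7 + 5 + 2 + 2) / 4 = 16/4 = 4
  mean(V) = (4 + 7 + 4 + 3) / 4 = 18/4 = 4.5
  mean(W) = (1 + 4 + 4 + 2) / 4 = 11/4 = 2.75

Step 2 — sample covariance S[i,j] = (1/(n-1)) · Σ_k (x_{k,i} - mean_i) · (x_{k,j} - mean_j), with n-1 = 3.
  S[U,U] = ((3)·(3) + (1)·(1) + (-2)·(-2) + (-2)·(-2)) / 3 = 18/3 = 6
  S[U,V] = ((3)·(-0.5) + (1)·(2.5) + (-2)·(-0.5) + (-2)·(-1.5)) / 3 = 5/3 = 1.6667
  S[U,W] = ((3)·(-1.75) + (1)·(1.25) + (-2)·(1.25) + (-2)·(-0.75)) / 3 = -5/3 = -1.6667
  S[V,V] = ((-0.5)·(-0.5) + (2.5)·(2.5) + (-0.5)·(-0.5) + (-1.5)·(-1.5)) / 3 = 9/3 = 3
  S[V,W] = ((-0.5)·(-1.75) + (2.5)·(1.25) + (-0.5)·(1.25) + (-1.5)·(-0.75)) / 3 = 4.5/3 = 1.5
  S[W,W] = ((-1.75)·(-1.75) + (1.25)·(1.25) + (1.25)·(1.25) + (-0.75)·(-0.75)) / 3 = 6.75/3 = 2.25

S is symmetric (S[j,i] = S[i,j]). Assembling:

S = [[6, 1.6667, -1.6667],
 [1.6667, 3, 1.5],
 [-1.6667, 1.5, 2.25]]


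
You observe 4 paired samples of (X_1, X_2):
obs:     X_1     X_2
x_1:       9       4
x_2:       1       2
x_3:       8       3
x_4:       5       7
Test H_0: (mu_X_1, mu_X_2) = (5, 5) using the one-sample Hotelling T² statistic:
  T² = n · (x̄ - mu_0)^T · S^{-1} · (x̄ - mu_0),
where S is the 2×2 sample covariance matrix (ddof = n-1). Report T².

Step 1 — sample mean vector:
  mean(X_1) = (9 + 1 + 8 + 5) / 4 = 23/4 = 5.75
  mean(X_2) = (4 + 2 + 3 + 7) / 4 = 16/4 = 4
  x̄ = (5.75, 4),  deviation x̄ - mu_0 = (5.75, 4) - (5, 5) = (0.75, -1).

Step 2 — sample covariance matrix, S[i,j] = (1/(n-1)) · Σ_k (x_{k,i} - mean_i) · (x_{k,j} - mean_j), divisor n-1 = 3:
  S[X_1,X_1] = ((3.25)·(3.25) + (-4.75)·(-4.75) + (2.25)·(2.25) + (-0.75)·(-0.75)) / 3 = 38.75/3 = 12.9167
  S[X_1,X_2] = ((3.25)·(0) + (-4.75)·(-2) + (2.25)·(-1) + (-0.75)·(3)) / 3 = 5/3 = 1.6667
  S[X_2,X_2] = ((0)·(0) + (-2)·(-2) + (-1)·(-1) + (3)·(3)) / 3 = 14/3 = 4.6667
  S = [[12.9167, 1.6667],
 [1.6667, 4.6667]].

Step 3 — invert S. det(S) = 12.9167·4.6667 - (1.6667)² = 57.5.
  S^{-1} = (1/det) · [[d, -b], [-b, a]] = [[0.0812, -0.029],
 [-0.029, 0.2246]].

Step 4 — quadratic form (x̄ - mu_0)^T · S^{-1} · (x̄ - mu_0):
  S^{-1} · (x̄ - mu_0) = (0.0899, -0.2464),
  (x̄ - mu_0)^T · [...] = (0.75)·(0.0899) + (-1)·(-0.2464) = 0.3138.

Step 5 — scale by n: T² = 4 · 0.3138 = 1.2551.

T² ≈ 1.2551
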